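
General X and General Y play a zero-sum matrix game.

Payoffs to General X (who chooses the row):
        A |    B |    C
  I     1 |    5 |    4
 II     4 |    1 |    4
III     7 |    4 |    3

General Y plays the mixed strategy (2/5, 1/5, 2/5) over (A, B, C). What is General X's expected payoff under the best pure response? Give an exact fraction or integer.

I: (1)·(2/5) + (5)·(1/5) + (4)·(2/5) = 3.
II: (4)·(2/5) + (1)·(1/5) + (4)·(2/5) = 17/5.
III: (7)·(2/5) + (4)·(1/5) + (3)·(2/5) = 24/5.
The best pure response is III with expected payoff 24/5.

24/5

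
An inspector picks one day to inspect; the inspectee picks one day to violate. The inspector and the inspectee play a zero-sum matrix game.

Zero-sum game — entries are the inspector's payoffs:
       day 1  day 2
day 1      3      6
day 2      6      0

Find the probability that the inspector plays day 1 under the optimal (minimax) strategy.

Row minima are 3 and 0, so the inspector's maximin is 3; column maxima are 6 and 6, so the inspectee's minimax is 6. These differ, so the equilibrium is in mixed strategies.
Let the inspector play day 1 with probability p. The inspectee is indifferent when 3p + 6(1−p) = 6p, giving p = 2/3.

2/3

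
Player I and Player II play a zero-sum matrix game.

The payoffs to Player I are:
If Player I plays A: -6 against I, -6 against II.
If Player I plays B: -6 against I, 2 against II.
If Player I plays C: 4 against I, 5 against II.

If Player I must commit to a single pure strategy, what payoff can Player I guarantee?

4

The worst-case payoff for each row is A: -6, B: -6, C: 4.
The best of these is 4.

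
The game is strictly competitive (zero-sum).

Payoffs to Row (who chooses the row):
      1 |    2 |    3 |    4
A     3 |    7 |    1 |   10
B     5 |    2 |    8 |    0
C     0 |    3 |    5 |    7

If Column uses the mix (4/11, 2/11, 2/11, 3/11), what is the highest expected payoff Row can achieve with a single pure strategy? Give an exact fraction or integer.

A: (3)·(4/11) + (7)·(2/11) + (1)·(2/11) + (10)·(3/11) = 58/11.
B: (5)·(4/11) + (2)·(2/11) + (8)·(2/11) + (0)·(3/11) = 40/11.
C: (0)·(4/11) + (3)·(2/11) + (5)·(2/11) + (7)·(3/11) = 37/11.
The best pure response is A with expected payoff 58/11.

58/11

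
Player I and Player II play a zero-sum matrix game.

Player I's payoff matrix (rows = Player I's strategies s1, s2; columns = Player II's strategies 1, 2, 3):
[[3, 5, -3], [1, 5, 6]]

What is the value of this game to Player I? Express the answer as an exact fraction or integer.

21/11

Column 2 is strictly dominated by 1 for Player II (it gives Player I more in every row).
The remaining 2×2 game on (s1, s2) × (1, 3) has no saddle point. Let Player I play s1 with probability p; indifference gives 3p + (1−p) = −3p + 6(1−p), so p = 5/11.
Similarly Player II's optimal q on 1 is 9/11, and the value is 3·(9/11) + (-3)·(2/11) = 21/11.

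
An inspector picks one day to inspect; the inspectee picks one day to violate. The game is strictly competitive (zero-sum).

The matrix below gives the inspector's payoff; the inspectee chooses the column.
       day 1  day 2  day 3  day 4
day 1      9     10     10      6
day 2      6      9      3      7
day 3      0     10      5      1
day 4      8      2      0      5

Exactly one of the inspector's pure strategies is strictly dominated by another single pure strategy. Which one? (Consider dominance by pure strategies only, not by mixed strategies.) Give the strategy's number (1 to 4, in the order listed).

4

Compare day 4 with day 1: 9 > 8, 10 > 2, 10 > 0, 6 > 5.
So day 1 strictly dominates day 4 for the inspector; day 4 is strictly dominated.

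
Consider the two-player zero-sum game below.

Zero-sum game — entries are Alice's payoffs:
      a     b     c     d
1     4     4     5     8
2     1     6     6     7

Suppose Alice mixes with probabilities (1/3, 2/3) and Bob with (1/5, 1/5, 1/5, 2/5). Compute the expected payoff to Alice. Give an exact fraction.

83/15

Against (1/5, 1/5, 1/5, 2/5), each row's expected payoff is 1: 29/5; 2: 27/5.
Taking the (1/3, 2/3)-weighted average: (1/3)·(29/5) + (2/3)·(27/5) = 83/15.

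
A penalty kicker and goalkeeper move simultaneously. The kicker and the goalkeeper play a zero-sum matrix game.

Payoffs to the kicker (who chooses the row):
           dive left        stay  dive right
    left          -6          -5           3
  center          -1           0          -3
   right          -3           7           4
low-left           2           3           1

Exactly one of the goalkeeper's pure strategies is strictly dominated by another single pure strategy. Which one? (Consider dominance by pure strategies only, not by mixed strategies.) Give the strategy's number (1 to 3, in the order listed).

2

The goalkeeper prefers columns that give the kicker less. Compare stay with dive left: -6 < -5, -1 < 0, -3 < 7, 2 < 3.
So dive left strictly dominates stay for the goalkeeper; stay is strictly dominated.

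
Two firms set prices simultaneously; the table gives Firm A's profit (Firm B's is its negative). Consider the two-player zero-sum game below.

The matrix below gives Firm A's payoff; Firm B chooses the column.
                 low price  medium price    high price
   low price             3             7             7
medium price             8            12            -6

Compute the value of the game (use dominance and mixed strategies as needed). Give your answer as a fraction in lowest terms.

Column medium price is strictly dominated by low price for Firm B (it gives Firm A more in every row).
The remaining 2×2 game on (low price, medium price) × (low price, high price) has no saddle point. Let Firm A play low price with probability p; indifference gives 3p + 8(1−p) = 7p − 6(1−p), so p = 7/9.
Similarly Firm B's optimal q on low price is 13/18, and the value is 3·(13/18) + (7)·(5/18) = 37/9.

37/9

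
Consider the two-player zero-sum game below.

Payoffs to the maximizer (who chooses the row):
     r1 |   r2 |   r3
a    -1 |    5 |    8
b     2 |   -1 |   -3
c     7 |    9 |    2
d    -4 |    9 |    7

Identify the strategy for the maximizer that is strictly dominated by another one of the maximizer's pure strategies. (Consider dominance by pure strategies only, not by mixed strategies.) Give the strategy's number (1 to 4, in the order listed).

2

Compare b with c: 7 > 2, 9 > -1, 2 > -3.
So c strictly dominates b for the maximizer; b is strictly dominated.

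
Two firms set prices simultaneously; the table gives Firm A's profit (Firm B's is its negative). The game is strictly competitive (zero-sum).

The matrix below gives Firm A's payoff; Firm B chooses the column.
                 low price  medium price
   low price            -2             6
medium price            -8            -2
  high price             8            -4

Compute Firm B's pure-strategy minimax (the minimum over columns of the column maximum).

6

The worst case (largest entry) in each column is low price: 8, medium price: 6.
The best (smallest) of these is 6.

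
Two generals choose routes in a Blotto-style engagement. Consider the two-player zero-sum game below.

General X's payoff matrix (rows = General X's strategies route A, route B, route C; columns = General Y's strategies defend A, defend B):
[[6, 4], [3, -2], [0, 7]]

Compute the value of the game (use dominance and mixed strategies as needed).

14/3

Row route B is strictly dominated by row route A, so General X never plays it.
The remaining 2×2 game on (route A, route C) × (defend A, defend B) has no saddle point. Let General X play route A with probability p; indifference gives 6p = 4p + 7(1−p), so p = 7/9.
Similarly General Y's optimal q on defend A is 1/3, and the value is 6·(1/3) + (4)·(2/3) = 14/3.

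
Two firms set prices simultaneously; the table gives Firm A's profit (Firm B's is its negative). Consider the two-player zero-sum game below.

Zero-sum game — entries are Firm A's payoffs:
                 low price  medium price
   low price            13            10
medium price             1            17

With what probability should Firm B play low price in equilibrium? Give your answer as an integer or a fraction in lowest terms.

Row minima are 10 and 1, so Firm A's maximin is 10; column maxima are 13 and 17, so Firm B's minimax is 13. These differ, so the equilibrium is in mixed strategies.
Let Firm B play low price with probability q. Firm A is indifferent when 13q + 10(1−q) = q + 17(1−q), giving q = 7/19.

7/19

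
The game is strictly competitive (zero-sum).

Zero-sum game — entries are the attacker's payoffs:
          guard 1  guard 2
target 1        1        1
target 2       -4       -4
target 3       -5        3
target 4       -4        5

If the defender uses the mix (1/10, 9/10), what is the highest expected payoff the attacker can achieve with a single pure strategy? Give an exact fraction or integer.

41/10

target 1: (1)·(1/10) + (1)·(9/10) = 1.
target 2: (-4)·(1/10) + (-4)·(9/10) = -4.
target 3: (-5)·(1/10) + (3)·(9/10) = 11/5.
target 4: (-4)·(1/10) + (5)·(9/10) = 41/10.
The best pure response is target 4 with expected payoff 41/10.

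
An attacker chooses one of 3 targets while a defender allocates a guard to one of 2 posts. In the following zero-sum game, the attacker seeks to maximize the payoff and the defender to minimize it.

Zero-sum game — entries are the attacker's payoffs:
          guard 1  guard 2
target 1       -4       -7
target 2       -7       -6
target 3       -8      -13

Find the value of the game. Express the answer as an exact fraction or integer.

-25/4

Row target 3 is strictly dominated by row target 1, so the attacker never plays it.
The remaining 2×2 game on (target 1, target 2) × (guard 1, guard 2) has no saddle point. Let the attacker play target 1 with probability p; indifference gives −4p − 7(1−p) = −7p − 6(1−p), so p = 1/4.
Similarly the defender's optimal q on guard 1 is 1/4, and the value is -4·(1/4) + (-7)·(3/4) = -25/4.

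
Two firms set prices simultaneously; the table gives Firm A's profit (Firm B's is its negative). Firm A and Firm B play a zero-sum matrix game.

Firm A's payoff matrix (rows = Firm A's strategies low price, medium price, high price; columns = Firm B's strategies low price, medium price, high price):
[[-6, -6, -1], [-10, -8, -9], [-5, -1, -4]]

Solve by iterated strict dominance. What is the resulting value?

-5

Column high price is strictly dominated by low price for Firm B (-6<-1, -10<-9, -5<-4); eliminate high price.
Row medium price is strictly dominated by row low price (-6>-10, -6>-8); eliminate medium price.
Row low price is strictly dominated by row high price (-5>-6, -1>-6); eliminate low price.
Column medium price is strictly dominated by low price for Firm B (-5<-1); eliminate medium price.
Only (high price, low price) remains, with payoff -5.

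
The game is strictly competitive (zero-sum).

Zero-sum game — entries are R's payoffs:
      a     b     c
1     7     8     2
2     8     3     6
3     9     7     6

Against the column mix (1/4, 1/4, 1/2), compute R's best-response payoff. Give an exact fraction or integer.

1: (7)·(1/4) + (8)·(1/4) + (2)·(1/2) = 19/4.
2: (8)·(1/4) + (3)·(1/4) + (6)·(1/2) = 23/4.
3: (9)·(1/4) + (7)·(1/4) + (6)·(1/2) = 7.
The best pure response is 3 with expected payoff 7.

7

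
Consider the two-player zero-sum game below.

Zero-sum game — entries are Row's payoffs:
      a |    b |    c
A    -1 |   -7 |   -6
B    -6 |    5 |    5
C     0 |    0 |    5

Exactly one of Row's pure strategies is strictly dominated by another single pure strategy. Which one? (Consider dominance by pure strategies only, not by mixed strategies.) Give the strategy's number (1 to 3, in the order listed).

1

Compare A with C: 0 > -1, 0 > -7, 5 > -6.
So C strictly dominates A for Row; A is strictly dominated.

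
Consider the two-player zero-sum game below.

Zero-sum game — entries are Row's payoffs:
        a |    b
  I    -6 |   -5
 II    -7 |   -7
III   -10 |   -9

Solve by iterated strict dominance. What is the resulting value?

-6

Row III is strictly dominated by row I (-6>-10, -5>-9); eliminate III.
Row II is strictly dominated by row I (-6>-7, -5>-7); eliminate II.
Column b is strictly dominated by a for Column (-6<-5); eliminate b.
Only (I, a) remains, with payoff -6.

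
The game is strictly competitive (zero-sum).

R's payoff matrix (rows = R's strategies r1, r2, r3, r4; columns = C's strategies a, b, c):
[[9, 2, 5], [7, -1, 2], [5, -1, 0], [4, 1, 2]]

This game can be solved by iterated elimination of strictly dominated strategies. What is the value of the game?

Column c is strictly dominated by b for C (2<5, -1<2, -1<0, 1<2); eliminate c.
Column a is strictly dominated by b for C (2<9, -1<7, -1<5, 1<4); eliminate a.
Row r2 is strictly dominated by row r1 (2>-1); eliminate r2.
Row r4 is strictly dominated by row r1 (2>1); eliminate r4.
Row r3 is strictly dominated by row r1 (2>-1); eliminate r3.
Only (r1, b) remains, with payoff 2.

2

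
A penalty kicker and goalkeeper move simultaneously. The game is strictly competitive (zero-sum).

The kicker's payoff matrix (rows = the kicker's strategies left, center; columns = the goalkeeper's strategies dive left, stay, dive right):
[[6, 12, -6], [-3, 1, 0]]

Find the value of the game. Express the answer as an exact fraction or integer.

Column stay is strictly dominated by dive left for the goalkeeper (it gives the kicker more in every row).
The remaining 2×2 game on (left, center) × (dive left, dive right) has no saddle point. Let the kicker play left with probability p; indifference gives 6p − 3(1−p) = −6p, so p = 1/5.
Similarly the goalkeeper's optimal q on dive left is 2/5, and the value is 6·(2/5) + (-6)·(3/5) = -6/5.

-6/5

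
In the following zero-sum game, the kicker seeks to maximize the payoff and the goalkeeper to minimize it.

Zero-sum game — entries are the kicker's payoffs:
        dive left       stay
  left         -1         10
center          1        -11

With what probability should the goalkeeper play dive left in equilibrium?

Row minima are -1 and -11, so the kicker's maximin is -1; column maxima are 1 and 10, so the goalkeeper's minimax is 1. These differ, so the equilibrium is in mixed strategies.
Let the goalkeeper play dive left with probability q. The kicker is indifferent when −q + 10(1−q) = q − 11(1−q), giving q = 21/23.

21/23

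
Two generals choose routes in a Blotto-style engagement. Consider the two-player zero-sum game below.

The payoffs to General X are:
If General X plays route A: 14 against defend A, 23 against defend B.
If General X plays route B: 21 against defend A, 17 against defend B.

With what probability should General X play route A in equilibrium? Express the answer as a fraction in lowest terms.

4/13

Row minima are 14 and 17, so General X's maximin is 17; column maxima are 21 and 23, so General Y's minimax is 21. These differ, so the equilibrium is in mixed strategies.
Let General X play route A with probability p. General Y is indifferent when 14p + 21(1−p) = 23p + 17(1−p), giving p = 4/13.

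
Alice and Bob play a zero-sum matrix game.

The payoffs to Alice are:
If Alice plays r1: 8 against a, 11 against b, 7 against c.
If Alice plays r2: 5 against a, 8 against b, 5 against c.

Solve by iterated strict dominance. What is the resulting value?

7

Column b is strictly dominated by a for Bob (8<11, 5<8); eliminate b.
Row r2 is strictly dominated by row r1 (8>5, 7>5); eliminate r2.
Column a is strictly dominated by c for Bob (7<8); eliminate a.
Only (r1, c) remains, with payoff 7.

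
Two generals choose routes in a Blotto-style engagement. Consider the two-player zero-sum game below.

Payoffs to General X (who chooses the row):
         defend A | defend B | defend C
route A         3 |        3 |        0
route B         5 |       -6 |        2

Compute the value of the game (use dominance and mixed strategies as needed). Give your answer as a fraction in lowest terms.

Column defend A is strictly dominated by defend C for General Y (it gives General X more in every row).
The remaining 2×2 game on (route A, route B) × (defend B, defend C) has no saddle point. Let General X play route A with probability p; indifference gives 3p − 6(1−p) = 2(1−p), so p = 8/11.
Similarly General Y's optimal q on defend B is 2/11, and the value is 3·(2/11) + (0)·(9/11) = 6/11.

6/11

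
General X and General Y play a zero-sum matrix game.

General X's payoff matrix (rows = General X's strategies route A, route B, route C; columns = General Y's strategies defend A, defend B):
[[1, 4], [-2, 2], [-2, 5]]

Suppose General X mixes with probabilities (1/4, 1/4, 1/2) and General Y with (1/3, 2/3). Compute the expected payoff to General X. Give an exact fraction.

9/4

Against (1/3, 2/3), each row's expected payoff is route A: 3; route B: 2/3; route C: 8/3.
Taking the (1/4, 1/4, 1/2)-weighted average: (1/4)·(3) + (1/4)·(2/3) + (1/2)·(8/3) = 9/4.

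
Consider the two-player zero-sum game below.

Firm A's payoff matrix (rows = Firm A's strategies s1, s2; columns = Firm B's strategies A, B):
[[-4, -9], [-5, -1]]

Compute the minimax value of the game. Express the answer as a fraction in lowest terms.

-41/9

Row minima are -9 and -5, so Firm A's maximin is -5; column maxima are -4 and -1, so Firm B's minimax is -4. These differ, so the equilibrium is in mixed strategies.
Let Firm A play s1 with probability p. Firm B is indifferent when −4p − 5(1−p) = −9p − (1−p), giving p = 4/9.
Let Firm B play A with probability q. Firm A is indifferent when −4q − 9(1−q) = −5q − (1−q), giving q = 8/9.
The value is -4·(8/9) + (-9)·(1/9) = -41/9.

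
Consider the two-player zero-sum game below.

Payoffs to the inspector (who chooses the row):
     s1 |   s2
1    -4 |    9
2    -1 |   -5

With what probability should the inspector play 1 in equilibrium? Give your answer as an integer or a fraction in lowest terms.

4/17

Row minima are -4 and -5, so the inspector's maximin is -4; column maxima are -1 and 9, so the inspectee's minimax is -1. These differ, so the equilibrium is in mixed strategies.
Let the inspector play 1 with probability p. The inspectee is indifferent when −4p − (1−p) = 9p − 5(1−p), giving p = 4/17.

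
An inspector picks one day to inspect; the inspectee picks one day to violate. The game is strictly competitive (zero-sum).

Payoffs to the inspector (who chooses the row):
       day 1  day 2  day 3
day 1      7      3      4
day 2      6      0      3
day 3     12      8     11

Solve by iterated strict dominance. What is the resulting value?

8

Row day 1 is strictly dominated by row day 3 (12>7, 8>3, 11>4); eliminate day 1.
Column day 3 is strictly dominated by day 2 for the inspectee (0<3, 8<11); eliminate day 3.
Row day 2 is strictly dominated by row day 3 (12>6, 8>0); eliminate day 2.
Column day 1 is strictly dominated by day 2 for the inspectee (8<12); eliminate day 1.
Only (day 3, day 2) remains, with payoff 8.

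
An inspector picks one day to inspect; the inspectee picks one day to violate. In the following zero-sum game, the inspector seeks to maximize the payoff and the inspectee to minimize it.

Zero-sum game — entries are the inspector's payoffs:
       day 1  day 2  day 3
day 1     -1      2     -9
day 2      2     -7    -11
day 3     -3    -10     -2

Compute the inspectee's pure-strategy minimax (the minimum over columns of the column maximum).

-2

The worst case (largest entry) in each column is day 1: 2, day 2: 2, day 3: -2.
The best (smallest) of these is -2.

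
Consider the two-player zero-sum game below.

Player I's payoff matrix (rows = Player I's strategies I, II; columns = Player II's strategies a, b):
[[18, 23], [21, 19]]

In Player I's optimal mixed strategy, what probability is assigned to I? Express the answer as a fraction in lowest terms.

2/7

Row minima are 18 and 19, so Player I's maximin is 19; column maxima are 21 and 23, so Player II's minimax is 21. These differ, so the equilibrium is in mixed strategies.
Let Player I play I with probability p. Player II is indifferent when 18p + 21(1−p) = 23p + 19(1−p), giving p = 2/7.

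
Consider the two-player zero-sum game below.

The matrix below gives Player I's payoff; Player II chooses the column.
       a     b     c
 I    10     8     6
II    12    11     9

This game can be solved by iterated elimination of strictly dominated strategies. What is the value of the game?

9

Column a is strictly dominated by b for Player II (8<10, 11<12); eliminate a.
Row I is strictly dominated by row II (11>8, 9>6); eliminate I.
Column b is strictly dominated by c for Player II (9<11); eliminate b.
Only (II, c) remains, with payoff 9.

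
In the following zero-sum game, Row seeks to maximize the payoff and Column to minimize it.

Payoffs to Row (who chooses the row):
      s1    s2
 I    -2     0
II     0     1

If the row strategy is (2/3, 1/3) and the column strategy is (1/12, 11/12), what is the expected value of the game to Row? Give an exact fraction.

7/36

Against (1/12, 11/12), each row's expected payoff is I: -1/6; II: 11/12.
Taking the (2/3, 1/3)-weighted average: (2/3)·(-1/6) + (1/3)·(11/12) = 7/36.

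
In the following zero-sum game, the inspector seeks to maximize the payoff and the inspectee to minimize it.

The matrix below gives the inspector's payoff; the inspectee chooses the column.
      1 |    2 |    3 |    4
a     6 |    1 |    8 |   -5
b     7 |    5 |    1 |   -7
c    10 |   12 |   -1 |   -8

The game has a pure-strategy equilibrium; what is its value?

-5

Row minima: -5, -7, -8 → the inspector's maximin is -5.
Column maxima: 10, 12, 8, -5 → the inspectee's minimax is -5.
They coincide at (a, 4), so the value is -5.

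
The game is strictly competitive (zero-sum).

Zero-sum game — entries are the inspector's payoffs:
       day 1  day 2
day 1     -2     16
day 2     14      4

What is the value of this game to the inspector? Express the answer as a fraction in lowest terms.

58/7

Row minima are -2 and 4, so the inspector's maximin is 4; column maxima are 14 and 16, so the inspectee's minimax is 14. These differ, so the equilibrium is in mixed strategies.
Let the inspector play day 1 with probability p. The inspectee is indifferent when −2p + 14(1−p) = 16p + 4(1−p), giving p = 5/14.
Let the inspectee play day 1 with probability q. The inspector is indifferent when −2q + 16(1−q) = 14q + 4(1−q), giving q = 3/7.
The value is -2·(3/7) + (16)·(4/7) = 58/7.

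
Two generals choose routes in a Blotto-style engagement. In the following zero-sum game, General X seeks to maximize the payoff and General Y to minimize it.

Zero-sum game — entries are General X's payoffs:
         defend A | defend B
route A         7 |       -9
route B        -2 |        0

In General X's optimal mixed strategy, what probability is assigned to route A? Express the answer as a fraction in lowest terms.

Row minima are -9 and -2, so General X's maximin is -2; column maxima are 7 and 0, so General Y's minimax is 0. These differ, so the equilibrium is in mixed strategies.
Let General X play route A with probability p. General Y is indifferent when 7p − 2(1−p) = −9p, giving p = 1/9.

1/9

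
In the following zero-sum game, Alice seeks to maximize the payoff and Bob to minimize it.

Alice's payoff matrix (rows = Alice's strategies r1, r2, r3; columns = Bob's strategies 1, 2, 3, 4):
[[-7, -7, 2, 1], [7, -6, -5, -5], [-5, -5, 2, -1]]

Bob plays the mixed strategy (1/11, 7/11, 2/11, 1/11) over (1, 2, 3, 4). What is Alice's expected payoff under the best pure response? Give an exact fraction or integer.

-37/11

r1: (-7)·(1/11) + (-7)·(7/11) + (2)·(2/11) + (1)·(1/11) = -51/11.
r2: (7)·(1/11) + (-6)·(7/11) + (-5)·(2/11) + (-5)·(1/11) = -50/11.
r3: (-5)·(1/11) + (-5)·(7/11) + (2)·(2/11) + (-1)·(1/11) = -37/11.
The best pure response is r3 with expected payoff -37/11.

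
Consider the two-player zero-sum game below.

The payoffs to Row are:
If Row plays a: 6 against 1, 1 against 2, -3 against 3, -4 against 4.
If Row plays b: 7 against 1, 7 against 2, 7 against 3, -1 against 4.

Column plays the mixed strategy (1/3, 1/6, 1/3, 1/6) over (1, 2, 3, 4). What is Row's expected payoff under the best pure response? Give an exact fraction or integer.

a: (6)·(1/3) + (1)·(1/6) + (-3)·(1/3) + (-4)·(1/6) = 1/2.
b: (7)·(1/3) + (7)·(1/6) + (7)·(1/3) + (-1)·(1/6) = 17/3.
The best pure response is b with expected payoff 17/3.

17/3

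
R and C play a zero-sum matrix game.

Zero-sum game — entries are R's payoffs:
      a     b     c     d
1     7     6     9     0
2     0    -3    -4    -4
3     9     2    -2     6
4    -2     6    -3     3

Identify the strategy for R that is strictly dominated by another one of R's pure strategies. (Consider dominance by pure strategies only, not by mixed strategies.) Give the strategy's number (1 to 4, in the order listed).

2

Compare 2 with 1: 7 > 0, 6 > -3, 9 > -4, 0 > -4.
So 1 strictly dominates 2 for R; 2 is strictly dominated.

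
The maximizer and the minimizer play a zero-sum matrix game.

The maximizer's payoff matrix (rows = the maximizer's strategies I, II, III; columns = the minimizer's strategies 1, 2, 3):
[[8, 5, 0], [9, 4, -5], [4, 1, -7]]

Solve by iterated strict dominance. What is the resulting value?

0

Row III is strictly dominated by row I (8>4, 5>1, 0>-7); eliminate III.
Column 1 is strictly dominated by 2 for the minimizer (5<8, 4<9); eliminate 1.
Row II is strictly dominated by row I (5>4, 0>-5); eliminate II.
Column 2 is strictly dominated by 3 for the minimizer (0<5); eliminate 2.
Only (I, 3) remains, with payoff 0.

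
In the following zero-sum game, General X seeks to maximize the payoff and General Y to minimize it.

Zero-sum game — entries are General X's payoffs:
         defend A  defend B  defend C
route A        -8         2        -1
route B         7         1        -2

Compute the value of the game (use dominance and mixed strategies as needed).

Column defend B is strictly dominated by defend C for General Y (it gives General X more in every row).
The remaining 2×2 game on (route A, route B) × (defend A, defend C) has no saddle point. Let General X play route A with probability p; indifference gives −8p + 7(1−p) = −p − 2(1−p), so p = 9/16.
Similarly General Y's optimal q on defend A is 1/16, and the value is -8·(1/16) + (-1)·(15/16) = -23/16.

-23/16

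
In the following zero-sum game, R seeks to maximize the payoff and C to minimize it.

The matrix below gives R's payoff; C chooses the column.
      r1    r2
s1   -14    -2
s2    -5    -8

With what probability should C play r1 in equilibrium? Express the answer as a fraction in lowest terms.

2/5

Row minima are -14 and -8, so R's maximin is -8; column maxima are -5 and -2, so C's minimax is -5. These differ, so the equilibrium is in mixed strategies.
Let C play r1 with probability q. R is indifferent when −14q − 2(1−q) = −5q − 8(1−q), giving q = 2/5.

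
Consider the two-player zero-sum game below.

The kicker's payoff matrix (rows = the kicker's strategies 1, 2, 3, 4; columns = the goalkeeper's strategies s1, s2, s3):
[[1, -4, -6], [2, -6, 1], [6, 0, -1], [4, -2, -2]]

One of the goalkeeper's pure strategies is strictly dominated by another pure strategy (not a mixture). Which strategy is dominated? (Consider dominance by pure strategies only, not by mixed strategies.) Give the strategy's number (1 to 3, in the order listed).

1

The goalkeeper prefers columns that give the kicker less. Compare s1 with s2: -4 < 1, -6 < 2, 0 < 6, -2 < 4.
So s2 strictly dominates s1 for the goalkeeper; s1 is strictly dominated.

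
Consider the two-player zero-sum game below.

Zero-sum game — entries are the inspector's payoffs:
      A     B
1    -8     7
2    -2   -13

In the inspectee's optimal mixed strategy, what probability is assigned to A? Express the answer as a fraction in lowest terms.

Row minima are -8 and -13, so the inspector's maximin is -8; column maxima are -2 and 7, so the inspectee's minimax is -2. These differ, so the equilibrium is in mixed strategies.
Let the inspectee play A with probability q. The inspector is indifferent when −8q + 7(1−q) = −2q − 13(1−q), giving q = 10/13.

10/13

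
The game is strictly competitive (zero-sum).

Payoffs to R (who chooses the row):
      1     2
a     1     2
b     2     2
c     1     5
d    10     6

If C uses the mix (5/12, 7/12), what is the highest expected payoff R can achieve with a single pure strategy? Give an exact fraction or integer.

23/3

a: (1)·(5/12) + (2)·(7/12) = 19/12.
b: (2)·(5/12) + (2)·(7/12) = 2.
c: (1)·(5/12) + (5)·(7/12) = 10/3.
d: (10)·(5/12) + (6)·(7/12) = 23/3.
The best pure response is d with expected payoff 23/3.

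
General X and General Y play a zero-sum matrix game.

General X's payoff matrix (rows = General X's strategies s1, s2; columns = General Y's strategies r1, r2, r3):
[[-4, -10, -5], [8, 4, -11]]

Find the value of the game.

-13/2

Column r1 is strictly dominated by r2 for General Y (it gives General X more in every row).
The remaining 2×2 game on (s1, s2) × (r2, r3) has no saddle point. Let General X play s1 with probability p; indifference gives −10p + 4(1−p) = −5p − 11(1−p), so p = 3/4.
Similarly General Y's optimal q on r2 is 3/10, and the value is -10·(3/10) + (-5)·(7/10) = -13/2.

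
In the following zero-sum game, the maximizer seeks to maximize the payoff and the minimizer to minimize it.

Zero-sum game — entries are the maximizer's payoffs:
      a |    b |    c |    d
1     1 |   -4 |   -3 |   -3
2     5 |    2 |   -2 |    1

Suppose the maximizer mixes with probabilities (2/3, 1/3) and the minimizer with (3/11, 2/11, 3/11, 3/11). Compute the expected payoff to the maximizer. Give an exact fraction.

-10/11

Against (3/11, 2/11, 3/11, 3/11), each row's expected payoff is 1: -23/11; 2: 16/11.
Taking the (2/3, 1/3)-weighted average: (2/3)·(-23/11) + (1/3)·(16/11) = -10/11.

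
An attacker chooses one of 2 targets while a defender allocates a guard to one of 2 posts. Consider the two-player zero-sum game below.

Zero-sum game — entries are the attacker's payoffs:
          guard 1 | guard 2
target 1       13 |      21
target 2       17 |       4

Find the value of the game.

Row minima are 13 and 4, so the attacker's maximin is 13; column maxima are 17 and 21, so the defender's minimax is 17. These differ, so the equilibrium is in mixed strategies.
Let the attacker play target 1 with probability p. The defender is indifferent when 13p + 17(1−p) = 21p + 4(1−p), giving p = 13/21.
Let the defender play guard 1 with probability q. The attacker is indifferent when 13q + 21(1−q) = 17q + 4(1−q), giving q = 17/21.
The value is 13·(17/21) + (21)·(4/21) = 305/21.

305/21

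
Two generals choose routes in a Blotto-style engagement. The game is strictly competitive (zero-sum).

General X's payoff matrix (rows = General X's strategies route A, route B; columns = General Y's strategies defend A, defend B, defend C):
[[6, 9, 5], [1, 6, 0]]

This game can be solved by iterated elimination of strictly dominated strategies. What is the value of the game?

5

Row route B is strictly dominated by row route A (6>1, 9>6, 5>0); eliminate route B.
Column defend B is strictly dominated by defend A for General Y (6<9); eliminate defend B.
Column defend A is strictly dominated by defend C for General Y (5<6); eliminate defend A.
Only (route A, defend C) remains, with payoff 5.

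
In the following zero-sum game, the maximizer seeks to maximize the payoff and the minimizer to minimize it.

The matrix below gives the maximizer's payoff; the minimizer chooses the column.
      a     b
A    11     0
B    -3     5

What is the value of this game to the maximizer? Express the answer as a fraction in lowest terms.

Row minima are 0 and -3, so the maximizer's maximin is 0; column maxima are 11 and 5, so the minimizer's minimax is 5. These differ, so the equilibrium is in mixed strategies.
Let the maximizer play A with probability p. The minimizer is indifferent when 11p − 3(1−p) = 5(1−p), giving p = 8/19.
Let the minimizer play a with probability q. The maximizer is indifferent when 11q = −3q + 5(1−q), giving q = 5/19.
The value is 11·(5/19) + (0)·(14/19) = 55/19.

55/19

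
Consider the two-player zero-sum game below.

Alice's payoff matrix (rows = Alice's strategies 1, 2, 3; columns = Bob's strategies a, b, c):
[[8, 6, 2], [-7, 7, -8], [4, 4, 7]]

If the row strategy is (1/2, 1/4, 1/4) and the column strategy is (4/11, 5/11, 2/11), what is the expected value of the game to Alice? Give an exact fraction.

Against (4/11, 5/11, 2/11), each row's expected payoff is 1: 6; 2: -9/11; 3: 50/11.
Taking the (1/2, 1/4, 1/4)-weighted average: (1/2)·(6) + (1/4)·(-9/11) + (1/4)·(50/11) = 173/44.

173/44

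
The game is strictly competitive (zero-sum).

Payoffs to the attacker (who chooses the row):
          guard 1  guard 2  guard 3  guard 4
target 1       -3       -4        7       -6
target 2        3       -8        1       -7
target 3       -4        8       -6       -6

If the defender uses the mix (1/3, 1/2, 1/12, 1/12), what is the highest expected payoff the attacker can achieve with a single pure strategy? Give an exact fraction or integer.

target 1: (-3)·(1/3) + (-4)·(1/2) + (7)·(1/12) + (-6)·(1/12) = -35/12.
target 2: (3)·(1/3) + (-8)·(1/2) + (1)·(1/12) + (-7)·(1/12) = -7/2.
target 3: (-4)·(1/3) + (8)·(1/2) + (-6)·(1/12) + (-6)·(1/12) = 5/3.
The best pure response is target 3 with expected payoff 5/3.

5/3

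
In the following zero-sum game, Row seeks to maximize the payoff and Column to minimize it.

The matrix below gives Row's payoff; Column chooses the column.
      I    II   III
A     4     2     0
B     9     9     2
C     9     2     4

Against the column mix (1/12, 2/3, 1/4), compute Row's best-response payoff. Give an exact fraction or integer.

29/4

A: (4)·(1/12) + (2)·(2/3) + (0)·(1/4) = 5/3.
B: (9)·(1/12) + (9)·(2/3) + (2)·(1/4) = 29/4.
C: (9)·(1/12) + (2)·(2/3) + (4)·(1/4) = 37/12.
The best pure response is B with expected payoff 29/4.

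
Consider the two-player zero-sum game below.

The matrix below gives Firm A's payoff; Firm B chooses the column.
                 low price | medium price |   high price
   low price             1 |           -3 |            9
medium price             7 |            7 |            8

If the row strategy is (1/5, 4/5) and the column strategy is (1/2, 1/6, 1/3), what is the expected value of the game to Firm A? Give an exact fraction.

Against (1/2, 1/6, 1/3), each row's expected payoff is low price: 3; medium price: 22/3.
Taking the (1/5, 4/5)-weighted average: (1/5)·(3) + (4/5)·(22/3) = 97/15.

97/15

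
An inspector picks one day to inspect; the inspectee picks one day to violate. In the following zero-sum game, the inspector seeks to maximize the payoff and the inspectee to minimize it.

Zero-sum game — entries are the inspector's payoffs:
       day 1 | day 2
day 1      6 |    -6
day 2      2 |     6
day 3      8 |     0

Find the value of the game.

Row day 1 is strictly dominated by row day 3, so the inspector never plays it.
The remaining 2×2 game on (day 2, day 3) × (day 1, day 2) has no saddle point. Let the inspector play day 2 with probability p; indifference gives 2p + 8(1−p) = 6p, so p = 2/3.
Similarly the inspectee's optimal q on day 1 is 1/2, and the value is 2·(1/2) + (6)·(1/2) = 4.

4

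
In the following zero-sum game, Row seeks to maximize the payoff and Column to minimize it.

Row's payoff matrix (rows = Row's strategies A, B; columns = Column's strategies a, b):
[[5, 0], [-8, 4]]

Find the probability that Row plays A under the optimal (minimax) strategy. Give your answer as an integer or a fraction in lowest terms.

Row minima are 0 and -8, so Row's maximin is 0; column maxima are 5 and 4, so Column's minimax is 4. These differ, so the equilibrium is in mixed strategies.
Let Row play A with probability p. Column is indifferent when 5p − 8(1−p) = 4(1−p), giving p = 12/17.

12/17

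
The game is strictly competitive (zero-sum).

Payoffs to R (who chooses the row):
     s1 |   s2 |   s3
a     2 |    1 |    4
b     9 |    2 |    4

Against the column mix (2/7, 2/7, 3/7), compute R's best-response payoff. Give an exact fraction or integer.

a: (2)·(2/7) + (1)·(2/7) + (4)·(3/7) = 18/7.
b: (9)·(2/7) + (2)·(2/7) + (4)·(3/7) = 34/7.
The best pure response is b with expected payoff 34/7.

34/7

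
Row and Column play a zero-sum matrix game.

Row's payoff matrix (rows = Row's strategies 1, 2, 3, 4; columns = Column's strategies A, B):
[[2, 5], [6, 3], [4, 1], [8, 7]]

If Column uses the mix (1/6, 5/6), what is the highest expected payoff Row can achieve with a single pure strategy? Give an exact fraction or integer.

43/6

1: (2)·(1/6) + (5)·(5/6) = 9/2.
2: (6)·(1/6) + (3)·(5/6) = 7/2.
3: (4)·(1/6) + (1)·(5/6) = 3/2.
4: (8)·(1/6) + (7)·(5/6) = 43/6.
The best pure response is 4 with expected payoff 43/6.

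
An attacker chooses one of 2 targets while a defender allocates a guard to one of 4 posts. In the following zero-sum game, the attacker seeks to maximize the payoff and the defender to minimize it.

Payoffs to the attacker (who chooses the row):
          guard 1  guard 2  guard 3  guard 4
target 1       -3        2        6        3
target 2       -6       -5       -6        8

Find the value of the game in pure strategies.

Row minima: -3, -6 → the attacker's maximin is -3.
Column maxima: -3, 2, 6, 8 → the defender's minimax is -3.
They coincide at (target 1, guard 1), so the value is -3.

-3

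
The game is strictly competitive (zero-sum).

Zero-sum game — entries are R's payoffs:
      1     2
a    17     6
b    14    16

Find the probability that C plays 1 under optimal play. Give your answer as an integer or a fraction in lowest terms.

10/13

Row minima are 6 and 14, so R's maximin is 14; column maxima are 17 and 16, so C's minimax is 16. These differ, so the equilibrium is in mixed strategies.
Let C play 1 with probability q. R is indifferent when 17q + 6(1−q) = 14q + 16(1−q), giving q = 10/13.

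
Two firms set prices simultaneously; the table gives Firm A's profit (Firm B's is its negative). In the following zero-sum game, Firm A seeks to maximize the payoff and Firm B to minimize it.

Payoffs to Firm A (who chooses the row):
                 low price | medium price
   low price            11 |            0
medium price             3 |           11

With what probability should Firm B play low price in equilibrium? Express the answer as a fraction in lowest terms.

Row minima are 0 and 3, so Firm A's maximin is 3; column maxima are 11 and 11, so Firm B's minimax is 11. These differ, so the equilibrium is in mixed strategies.
Let Firm B play low price with probability q. Firm A is indifferent when 11q = 3q + 11(1−q), giving q = 11/19.

11/19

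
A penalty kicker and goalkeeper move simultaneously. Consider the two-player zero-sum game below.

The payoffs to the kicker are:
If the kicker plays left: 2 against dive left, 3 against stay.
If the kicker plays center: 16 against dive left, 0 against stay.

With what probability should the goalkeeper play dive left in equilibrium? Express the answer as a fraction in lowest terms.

Row minima are 2 and 0, so the kicker's maximin is 2; column maxima are 16 and 3, so the goalkeeper's minimax is 3. These differ, so the equilibrium is in mixed strategies.
Let the goalkeeper play dive left with probability q. The kicker is indifferent when 2q + 3(1−q) = 16q, giving q = 3/17.

3/17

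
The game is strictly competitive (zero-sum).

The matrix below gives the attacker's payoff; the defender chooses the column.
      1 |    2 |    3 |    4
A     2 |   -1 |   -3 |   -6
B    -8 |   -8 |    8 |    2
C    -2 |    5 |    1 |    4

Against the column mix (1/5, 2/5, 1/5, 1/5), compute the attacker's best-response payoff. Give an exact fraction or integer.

13/5

A: (2)·(1/5) + (-1)·(2/5) + (-3)·(1/5) + (-6)·(1/5) = -9/5.
B: (-8)·(1/5) + (-8)·(2/5) + (8)·(1/5) + (2)·(1/5) = -14/5.
C: (-2)·(1/5) + (5)·(2/5) + (1)·(1/5) + (4)·(1/5) = 13/5.
The best pure response is C with expected payoff 13/5.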